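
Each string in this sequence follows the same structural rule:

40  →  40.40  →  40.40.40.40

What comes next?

s(k+1) = s(k)·.·s(k) — each term doubles the last with '.' between the halves.
So the next term is two copies of 40.40.40.40 with '.' between the halves.

40.40.40.40.40.40.40.40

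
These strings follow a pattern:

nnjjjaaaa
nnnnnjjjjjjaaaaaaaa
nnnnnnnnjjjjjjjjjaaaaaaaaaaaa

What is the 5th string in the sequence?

Reading off run lengths: n runs 2, 5, 8; j runs 3, 6, 9; a runs 4, 8, 12 — each is linear in n (n = 1, 2, …).
Setting n = 5 gives 14, 15, 20 characters in each block.

nnnnnnnnnnnnnnjjjjjjjjjjjjjjjaaaaaaaaaaaaaaaaaaaa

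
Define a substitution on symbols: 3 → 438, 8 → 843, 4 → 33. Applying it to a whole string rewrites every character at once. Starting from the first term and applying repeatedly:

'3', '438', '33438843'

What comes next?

Rewriting each symbol of 33438843: 3→438, 3→438, 4→33, 3→438, 8→843, 8→843, 4→33, 3→438, which concatenates to 438 438 33 438 843 843 33 438.

4384383343884384333438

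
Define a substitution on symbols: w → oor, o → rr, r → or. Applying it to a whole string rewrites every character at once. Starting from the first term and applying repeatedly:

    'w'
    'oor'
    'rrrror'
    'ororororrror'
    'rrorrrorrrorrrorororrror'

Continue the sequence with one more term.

Rewriting the 24 symbols of rrorrrorrrorrrorororrror one by one yields or or rr or or or rr or or or rr or or or rr or rr or rr or or or rr or; concatenated:

ororrrorororrrorororrrorororrrorrrorrrorororrror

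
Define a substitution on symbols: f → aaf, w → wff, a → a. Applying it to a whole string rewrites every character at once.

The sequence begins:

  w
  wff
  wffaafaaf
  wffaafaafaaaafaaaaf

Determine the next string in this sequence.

Rewriting the 19 symbols of wffaafaafaaaafaaaaf one by one yields wff aaf aaf a a aaf a a aaf a a a a aaf a a a a aaf; concatenated:

wffaafaafaaaafaaaafaaaaaafaaaaaaf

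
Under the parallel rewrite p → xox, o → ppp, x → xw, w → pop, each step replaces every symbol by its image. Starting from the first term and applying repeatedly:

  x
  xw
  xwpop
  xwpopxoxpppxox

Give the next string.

Replace each of the 14 characters of xwpopxoxpppxox in place — xw pop xox ppp xox xw ppp xw xox xox xox xw ppp xw — and concatenate.

xwpopxoxpppxoxxwpppxwxoxxoxxoxxwpppxw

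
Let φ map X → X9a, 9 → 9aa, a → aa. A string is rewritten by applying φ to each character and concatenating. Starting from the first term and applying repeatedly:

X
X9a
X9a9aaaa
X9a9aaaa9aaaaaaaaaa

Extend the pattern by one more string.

X9a9aaaa9aaaaaaaaaa9aaaaaaaaaaaaaaaaaaaaaa

Applying the rule to each of the 19 symbols of X9a9aaaa9aaaaaaaaaa gives the pieces X9a 9aa aa 9aa aa aa aa aa 9aa aa aa aa aa aa aa aa aa aa aa, which concatenate to the answer.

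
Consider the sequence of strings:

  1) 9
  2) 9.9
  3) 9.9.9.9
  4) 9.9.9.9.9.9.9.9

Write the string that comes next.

9.9.9.9.9.9.9.9.9.9.9.9.9.9.9.9

s(k+1) = s(k)·.·s(k) — each term doubles the last with '.' between the halves.
One more doubling of 9.9.9.9.9.9.9.9 gives the answer.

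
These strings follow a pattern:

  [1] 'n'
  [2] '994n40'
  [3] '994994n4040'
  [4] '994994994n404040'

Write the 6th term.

994994994994994n4040404040

s(k+1) = 994·s(k)·40, so each term gains 994 as a prefix and 40 as a suffix.
From 994994994n404040, 2 further steps: 994994994n404040 → 994994994994n40404040 → (answer).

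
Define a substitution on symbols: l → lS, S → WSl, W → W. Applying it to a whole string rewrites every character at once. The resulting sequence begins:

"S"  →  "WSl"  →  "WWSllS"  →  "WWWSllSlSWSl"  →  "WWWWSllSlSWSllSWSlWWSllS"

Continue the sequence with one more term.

WWWWWSllSlSWSllSWSlWWSllSlSWSlWWSllSWWWSllSlSWSl

Applying the rule to each of the 24 symbols of WWWWSllSlSWSllSWSlWWSllS gives the pieces W W W W WSl lS lS WSl lS WSl W WSl lS lS WSl W WSl lS W W WSl lS lS WSl, which concatenate to the answer.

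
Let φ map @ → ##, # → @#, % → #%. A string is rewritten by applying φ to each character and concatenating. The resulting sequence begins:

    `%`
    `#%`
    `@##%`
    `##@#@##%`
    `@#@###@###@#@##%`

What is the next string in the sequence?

Rewriting the 16 symbols of @#@###@###@#@##% one by one yields ## @# ## @# @# @# ## @# @# @# ## @# ## @# @# #%; concatenated:

##@###@#@#@###@#@#@###@###@#@##%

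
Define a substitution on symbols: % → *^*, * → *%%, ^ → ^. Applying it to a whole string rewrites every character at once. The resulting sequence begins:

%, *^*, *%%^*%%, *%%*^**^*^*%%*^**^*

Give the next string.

Replace each of the 19 characters of *%%*^**^*^*%%*^**^* in place — *%% *^* *^* *%% ^ *%% *%% ^ *%% ^ *%% *^* *^* *%% ^ *%% *%% ^ *%% — and concatenate.

*%%*^**^**%%^*%%*%%^*%%^*%%*^**^**%%^*%%*%%^*%%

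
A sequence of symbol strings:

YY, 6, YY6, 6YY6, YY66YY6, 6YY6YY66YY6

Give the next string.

YY66YY66YY6YY66YY6

This is a Fibonacci-style word recurrence s(k) = s(k−2)·s(k−1): e.g. YY·6 = YY6.
Continuing: YY66YY6 · 6YY6YY66YY6 gives term 7.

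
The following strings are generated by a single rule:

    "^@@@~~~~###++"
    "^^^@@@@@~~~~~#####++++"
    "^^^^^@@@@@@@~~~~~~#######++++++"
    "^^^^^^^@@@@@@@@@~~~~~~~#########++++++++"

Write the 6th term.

Reading off run lengths: ^ runs 1, 3, 5, 7; @ runs 3, 5, 7, 9; ~ runs 4, 5, 6, 7; # runs 3, 5, 7, 9; + runs 2, 4, 6, 8 — each is linear in n (n = 1, 2, …).
For term 6, n = 6, so the run lengths are 11, 13, 9, 13, 12.

^^^^^^^^^^^@@@@@@@@@@@@@~~~~~~~~~#############++++++++++++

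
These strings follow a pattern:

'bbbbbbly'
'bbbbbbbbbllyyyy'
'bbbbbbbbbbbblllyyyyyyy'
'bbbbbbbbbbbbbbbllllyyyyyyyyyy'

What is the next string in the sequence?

Reading off run lengths: b runs 6, 9, 12, 15; l runs 1, 2, 3, 4; y runs 1, 4, 7, 10 — each is linear in n (n = 1, 2, …).
For the next term, n = 5, so the run lengths are 18, 5, 13.

bbbbbbbbbbbbbbbbbblllllyyyyyyyyyyyyy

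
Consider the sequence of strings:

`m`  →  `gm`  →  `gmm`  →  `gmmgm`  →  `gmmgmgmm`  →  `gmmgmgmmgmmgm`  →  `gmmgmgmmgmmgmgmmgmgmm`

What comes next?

This is a Fibonacci-style word recurrence s(k) = s(k−1)·s(k−2): e.g. gm·m = gmm.
So term 8 is gmmgmgmmgmmgmgmmgmgmm·gmmgmgmmgmmgm.

gmmgmgmmgmmgmgmmgmgmmgmmgmgmmgmmgm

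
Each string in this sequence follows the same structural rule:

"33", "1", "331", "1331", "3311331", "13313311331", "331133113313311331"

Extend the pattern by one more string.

13313311331331133113313311331

Each term (from the third on) is the two preceding terms concatenated in order: term 3 = 33·1 = 331.
Continuing: 13313311331 · 331133113313311331 gives term 8.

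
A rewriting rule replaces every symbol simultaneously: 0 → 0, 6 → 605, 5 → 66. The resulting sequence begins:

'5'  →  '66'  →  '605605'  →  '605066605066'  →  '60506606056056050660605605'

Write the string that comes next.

6050660605605060506660506660506606056050605066605066

Applying the rule to each of the 26 symbols of 60506606056056050660605605 gives the pieces 605 0 66 0 605 605 0 605 0 66 605 0 66 605 0 66 0 605 605 0 605 0 66 605 0 66, which concatenate to the answer.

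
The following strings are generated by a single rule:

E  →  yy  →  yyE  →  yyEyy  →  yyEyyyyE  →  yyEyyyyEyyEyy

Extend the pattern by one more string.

Each term (from the third on) is the previous term followed by the one before it: term 3 = yy·E = yyE.
So term 7 is yyEyyyyEyyEyy·yyEyyyyE.

yyEyyyyEyyEyyyyEyyyyE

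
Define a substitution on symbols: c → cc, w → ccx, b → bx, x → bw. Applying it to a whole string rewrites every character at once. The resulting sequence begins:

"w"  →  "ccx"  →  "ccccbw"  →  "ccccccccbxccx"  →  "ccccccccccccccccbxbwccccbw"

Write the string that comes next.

Rewriting the 26 symbols of ccccccccccccccccbxbwccccbw one by one yields cc cc cc cc cc cc cc cc cc cc cc cc cc cc cc cc bx bw bx ccx cc cc cc cc bx ccx; concatenated:

ccccccccccccccccccccccccccccccccbxbwbxccxccccccccbxccx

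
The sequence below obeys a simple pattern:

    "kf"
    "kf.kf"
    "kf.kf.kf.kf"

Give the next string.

Every step duplicates the string with '.' between the halves.
Doubling kf.kf.kf.kf with '.' between the halves:

kf.kf.kf.kf.kf.kf.kf.kf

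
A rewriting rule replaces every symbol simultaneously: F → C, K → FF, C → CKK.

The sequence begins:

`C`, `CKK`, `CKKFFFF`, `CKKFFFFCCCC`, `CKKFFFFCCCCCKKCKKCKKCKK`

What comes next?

CKKFFFFCCCCCKKCKKCKKCKKCKKFFFFCKKFFFFCKKFFFFCKKFFFF

φ(CKKFFFFCCCCCKKCKKCKKCKK) expands symbol-by-symbol to CKK FF FF C C C C CKK CKK CKK CKK CKK FF FF CKK FF FF CKK FF FF CKK FF FF; joining the 23 pieces gives the next term.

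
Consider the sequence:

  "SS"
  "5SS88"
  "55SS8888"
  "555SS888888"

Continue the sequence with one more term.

Every step adds 5 to the front and 88 to the end of the previous string.
Applying this once more to 555SS888888:

5555SS88888888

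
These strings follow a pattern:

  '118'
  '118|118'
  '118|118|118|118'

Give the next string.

Every step duplicates the string with '|' between the halves.
So the next term is two copies of 118|118|118|118 with '|' between the halves.

118|118|118|118|118|118|118|118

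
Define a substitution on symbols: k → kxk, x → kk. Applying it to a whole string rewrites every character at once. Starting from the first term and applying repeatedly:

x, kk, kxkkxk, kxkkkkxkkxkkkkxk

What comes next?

kxkkkkxkkxkkxkkxkkkkxkkxkkkkxkkxkkxkkxkkkkxk

Replace each of the 16 characters of kxkkkkxkkxkkkkxk in place — kxk kk kxk kxk kxk kxk kk kxk kxk kk kxk kxk kxk kxk kk kxk — and concatenate.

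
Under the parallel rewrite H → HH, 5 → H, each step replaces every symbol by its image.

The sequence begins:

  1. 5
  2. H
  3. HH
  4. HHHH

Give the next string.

HHHHHHHH

Apply φ to HHHH symbol by symbol: H→HH, H→HH, H→HH, H→HH; joined: HH HH HH HH.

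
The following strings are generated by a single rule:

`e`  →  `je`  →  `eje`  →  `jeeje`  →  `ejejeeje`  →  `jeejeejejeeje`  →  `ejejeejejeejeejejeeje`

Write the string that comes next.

Each term (from the third on) is the two preceding terms concatenated in order: term 3 = e·je = eje.
So term 8 is jeejeejejeeje·ejejeejejeejeejejeeje.

jeejeejejeejeejejeejejeejeejejeeje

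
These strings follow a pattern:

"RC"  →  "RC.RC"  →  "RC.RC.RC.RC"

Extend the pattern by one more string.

Every step duplicates the string with '.' between the halves.
Doubling RC.RC.RC.RC with '.' between the halves:

RC.RC.RC.RC.RC.RC.RC.RC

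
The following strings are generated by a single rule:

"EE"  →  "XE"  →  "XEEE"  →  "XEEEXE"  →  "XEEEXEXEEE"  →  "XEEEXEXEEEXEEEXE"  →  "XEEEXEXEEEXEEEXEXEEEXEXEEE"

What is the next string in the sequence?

XEEEXEXEEEXEEEXEXEEEXEXEEEXEEEXEXEEEXEEEXE

From term 3 onward, concatenate the last term with the second-to-last: XE·EE = XEEE, XEEE·XE = XEEEXE, …
The next term joins XEEEXEXEEEXEEEXEXEEEXEXEEE and XEEEXEXEEEXEEEXE.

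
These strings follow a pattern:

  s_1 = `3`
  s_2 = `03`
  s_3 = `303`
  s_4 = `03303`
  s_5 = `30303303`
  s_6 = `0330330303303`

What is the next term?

Each term (from the third on) is the two preceding terms concatenated in order: term 3 = 3·03 = 303.
Continuing: 30303303 · 0330330303303 gives term 7.

303033030330330303303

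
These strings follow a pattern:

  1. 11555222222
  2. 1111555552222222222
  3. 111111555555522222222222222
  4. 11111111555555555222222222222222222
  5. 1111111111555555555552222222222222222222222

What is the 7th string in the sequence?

11111111111111555555555555555222222222222222222222222222222

The n-th term is 2n 1's then 2n+1 5's then 4n+2 2's (n = 1, 2, …).
Setting n = 7 gives 14, 15, 30 characters in each block.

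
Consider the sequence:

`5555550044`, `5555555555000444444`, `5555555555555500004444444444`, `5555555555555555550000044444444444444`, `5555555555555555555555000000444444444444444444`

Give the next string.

Reading off run lengths: 5 runs 6, 10, 14, 18, 22; 0 runs 2, 3, 4, 5, 6; 4 runs 2, 6, 10, 14, 18 — each is linear in n (n = 1, 2, …).
For the next term, n = 6, so the run lengths are 26, 7, 22.

5555555555555555555555555500000004444444444444444444444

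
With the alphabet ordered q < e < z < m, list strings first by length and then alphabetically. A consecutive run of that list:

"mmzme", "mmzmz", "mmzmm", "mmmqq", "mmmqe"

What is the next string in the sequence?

mmmqz

Find the rightmost character of mmmqe below m, bump it to the next letter, and reset everything to its right to q.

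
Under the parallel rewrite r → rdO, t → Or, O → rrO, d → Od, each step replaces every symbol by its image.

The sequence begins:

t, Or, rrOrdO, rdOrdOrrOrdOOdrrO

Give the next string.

φ(rdOrdOrrOrdOOdrrO) expands symbol-by-symbol to rdO Od rrO rdO Od rrO rdO rdO rrO rdO Od rrO rrO Od rdO rdO rrO; joining the 17 pieces gives the next term.

rdOOdrrOrdOOdrrOrdOrdOrrOrdOOdrrOrrOOdrdOrdOrrO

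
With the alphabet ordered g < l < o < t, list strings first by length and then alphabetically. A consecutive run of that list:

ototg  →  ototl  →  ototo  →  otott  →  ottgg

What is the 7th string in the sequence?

Continuing the enumeration 2 steps past ottgg: ottgg → ottgl → (answer).

ottgo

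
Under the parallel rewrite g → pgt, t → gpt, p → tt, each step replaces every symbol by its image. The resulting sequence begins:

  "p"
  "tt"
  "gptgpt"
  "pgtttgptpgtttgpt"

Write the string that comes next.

Rewriting the 16 symbols of pgtttgptpgtttgpt one by one yields tt pgt gpt gpt gpt pgt tt gpt tt pgt gpt gpt gpt pgt tt gpt; concatenated:

ttpgtgptgptgptpgtttgptttpgtgptgptgptpgtttgpt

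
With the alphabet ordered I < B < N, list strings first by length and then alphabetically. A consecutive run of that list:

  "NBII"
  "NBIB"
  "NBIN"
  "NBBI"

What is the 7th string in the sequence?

Stepping forward 3 times from NBBI: NBBI → NBBB → NBBN, then the target.

NBNI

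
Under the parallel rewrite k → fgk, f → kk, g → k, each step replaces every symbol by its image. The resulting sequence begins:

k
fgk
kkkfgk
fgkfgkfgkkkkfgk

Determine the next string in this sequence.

kkkfgkkkkfgkkkkfgkfgkfgkfgkkkkfgk

Applying the rule to each of the 15 symbols of fgkfgkfgkkkkfgk gives the pieces kk k fgk kk k fgk kk k fgk fgk fgk fgk kk k fgk, which concatenate to the answer.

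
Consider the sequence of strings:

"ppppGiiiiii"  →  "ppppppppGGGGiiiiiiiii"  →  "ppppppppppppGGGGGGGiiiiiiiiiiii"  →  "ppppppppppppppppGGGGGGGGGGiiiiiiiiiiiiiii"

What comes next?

Term n consists of 4n p's, followed by 3n-2 G's, followed by 3n+3 i's (n = 1, 2, …).
For the next term, n = 5, so the run lengths are 20, 13, 18.

ppppppppppppppppppppGGGGGGGGGGGGGiiiiiiiiiiiiiiiiii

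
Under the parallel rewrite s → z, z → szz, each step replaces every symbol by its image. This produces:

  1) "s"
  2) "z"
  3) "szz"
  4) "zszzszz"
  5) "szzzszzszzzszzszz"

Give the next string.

Replace each of the 17 characters of szzzszzszzzszzszz in place — z szz szz szz z szz szz z szz szz szz z szz szz z szz szz — and concatenate.

zszzszzszzzszzszzzszzszzszzzszzszzzszzszz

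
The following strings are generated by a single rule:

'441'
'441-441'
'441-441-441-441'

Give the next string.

441-441-441-441-441-441-441-441

s(k+1) = s(k)·-·s(k) — each term doubles the last with '-' between the halves.
One more doubling of 441-441-441-441 gives the answer.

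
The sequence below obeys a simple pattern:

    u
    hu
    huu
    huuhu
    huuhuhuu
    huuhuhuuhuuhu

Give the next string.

From term 3 onward, concatenate the last term with the second-to-last: hu·u = huu, huu·hu = huuhu, …
So term 7 is huuhuhuuhuuhu·huuhuhuu.

huuhuhuuhuuhuhuuhuhuu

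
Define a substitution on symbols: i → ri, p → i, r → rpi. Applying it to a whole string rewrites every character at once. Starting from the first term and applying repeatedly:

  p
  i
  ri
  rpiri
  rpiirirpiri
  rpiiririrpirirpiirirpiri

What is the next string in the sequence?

Replace each of the 24 characters of rpiiririrpirirpiirirpiri in place — rpi i ri ri rpi ri rpi ri rpi i ri rpi ri rpi i ri ri rpi ri rpi i ri rpi ri — and concatenate.

rpiiririrpirirpirirpiirirpirirpiiririrpirirpiirirpiri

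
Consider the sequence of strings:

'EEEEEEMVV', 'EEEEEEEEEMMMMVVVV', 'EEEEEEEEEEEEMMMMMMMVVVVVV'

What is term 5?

EEEEEEEEEEEEEEEEEEMMMMMMMMMMMMMVVVVVVVVVV

The n-th term is 3n+3 E's then 3n-2 M's then 2n V's (n = 1, 2, …).
For term 5, n = 5, so the run lengths are 18, 13, 10.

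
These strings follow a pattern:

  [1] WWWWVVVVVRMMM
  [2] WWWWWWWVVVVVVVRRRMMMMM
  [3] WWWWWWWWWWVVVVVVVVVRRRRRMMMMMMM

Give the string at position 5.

Reading off run lengths: W runs 4, 7, 10; V runs 5, 7, 9; R runs 1, 3, 5; M runs 3, 5, 7 — each is linear in n (n = 1, 2, …).
Setting n = 5 gives 16, 13, 9, 11 characters in each block.

WWWWWWWWWWWWWWWWVVVVVVVVVVVVVRRRRRRRRRMMMMMMMMMMM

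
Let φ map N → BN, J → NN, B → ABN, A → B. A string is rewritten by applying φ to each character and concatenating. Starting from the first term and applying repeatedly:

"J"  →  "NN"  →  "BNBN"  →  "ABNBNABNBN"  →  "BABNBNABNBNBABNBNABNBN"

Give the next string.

Applying the rule to each of the 22 symbols of BABNBNABNBNBABNBNABNBN gives the pieces ABN B ABN BN ABN BN B ABN BN ABN BN ABN B ABN BN ABN BN B ABN BN ABN BN, which concatenate to the answer.

ABNBABNBNABNBNBABNBNABNBNABNBABNBNABNBNBABNBNABNBN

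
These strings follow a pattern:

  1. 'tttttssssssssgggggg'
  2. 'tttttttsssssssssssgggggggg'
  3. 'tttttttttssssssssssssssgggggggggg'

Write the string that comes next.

tttttttttttsssssssssssssssssgggggggggggg

Term n consists of 2n-1 t's, followed by 3n-1 s's, followed by 2n g's, where the shown terms are n = 3, 4, 5.
Setting n = 6 gives 11, 17, 12 characters in each block.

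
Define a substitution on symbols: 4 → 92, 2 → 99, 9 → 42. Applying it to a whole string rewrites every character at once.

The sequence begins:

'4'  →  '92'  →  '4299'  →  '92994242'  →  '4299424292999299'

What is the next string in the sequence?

Rewriting the 16 symbols of 4299424292999299 one by one yields 92 99 42 42 92 99 92 99 42 99 42 42 42 99 42 42; concatenated:

92994242929992994299424242994242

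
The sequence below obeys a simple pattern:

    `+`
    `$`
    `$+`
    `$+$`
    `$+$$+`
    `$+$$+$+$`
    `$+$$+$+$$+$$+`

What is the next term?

This is a Fibonacci-style word recurrence s(k) = s(k−1)·s(k−2): e.g. $·+ = $+.
The next term joins $+$$+$+$$+$$+ and $+$$+$+$.

$+$$+$+$$+$$+$+$$+$+$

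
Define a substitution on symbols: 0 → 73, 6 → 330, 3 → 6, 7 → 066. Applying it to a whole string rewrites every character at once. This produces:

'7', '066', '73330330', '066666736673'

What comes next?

Expanding 066666736673: 0→73, 6→330, 6→330, 6→330, 6→330, 6→330, 7→066, 3→6, 6→330, 6→330, 7→066, 3→6. Concatenated: 73 330 330 330 330 330 066 6 330 330 066 6.

7333033033033033006663303300666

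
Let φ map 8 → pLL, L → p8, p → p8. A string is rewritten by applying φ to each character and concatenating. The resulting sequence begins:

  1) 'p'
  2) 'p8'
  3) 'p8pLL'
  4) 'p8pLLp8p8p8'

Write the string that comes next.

p8pLLp8p8p8p8pLLp8pLLp8pLL

Apply φ to p8pLLp8p8p8 symbol by symbol: p→p8, 8→pLL, p→p8, L→p8, L→p8, p→p8, 8→pLL, p→p8, 8→pLL, p→p8, 8→pLL; joined: p8 pLL p8 p8 p8 p8 pLL p8 pLL p8 pLL.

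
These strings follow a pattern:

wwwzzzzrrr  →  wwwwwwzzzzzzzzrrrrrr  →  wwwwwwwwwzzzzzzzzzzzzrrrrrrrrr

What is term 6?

The n-th term is 3n w's then 4n z's then 3n r's (n = 1, 2, …).
At n = 6 the blocks have lengths 18, 24, 18.

wwwwwwwwwwwwwwwwwwzzzzzzzzzzzzzzzzzzzzzzzzrrrrrrrrrrrrrrrrrr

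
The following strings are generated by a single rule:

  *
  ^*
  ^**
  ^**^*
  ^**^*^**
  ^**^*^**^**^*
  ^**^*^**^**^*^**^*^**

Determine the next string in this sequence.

From term 3 onward, concatenate the last term with the second-to-last: ^*·* = ^**, ^**·^* = ^**^*, …
So term 8 is ^**^*^**^**^*^**^*^**·^**^*^**^**^*.

^**^*^**^**^*^**^*^**^**^*^**^**^*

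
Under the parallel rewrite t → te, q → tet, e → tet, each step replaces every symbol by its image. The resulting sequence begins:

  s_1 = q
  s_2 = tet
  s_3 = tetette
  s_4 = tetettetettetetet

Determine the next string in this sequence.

Rewriting the 17 symbols of tetettetettetetet one by one yields te tet te tet te te tet te tet te te tet te tet te tet te; concatenated:

tetettetettetetettetettetetettetettetette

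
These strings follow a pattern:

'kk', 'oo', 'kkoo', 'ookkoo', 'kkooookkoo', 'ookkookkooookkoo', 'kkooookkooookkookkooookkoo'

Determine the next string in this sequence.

ookkookkooookkookkooookkooookkookkooookkoo

Each term (from the third on) is the two preceding terms concatenated in order: term 3 = kk·oo = kkoo.
Continuing: ookkookkooookkoo · kkooookkooookkookkooookkoo gives term 8.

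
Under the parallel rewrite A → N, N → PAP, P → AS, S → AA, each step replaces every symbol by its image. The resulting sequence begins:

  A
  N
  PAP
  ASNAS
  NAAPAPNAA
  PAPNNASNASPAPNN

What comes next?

Replace each of the 15 characters of PAPNNASNASPAPNN in place — AS N AS PAP PAP N AA PAP N AA AS N AS PAP PAP — and concatenate.

ASNASPAPPAPNAAPAPNAAASNASPAPPAP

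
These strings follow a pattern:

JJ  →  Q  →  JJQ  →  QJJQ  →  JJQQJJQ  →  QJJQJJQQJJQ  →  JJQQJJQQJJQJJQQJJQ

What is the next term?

QJJQJJQQJJQJJQQJJQQJJQJJQQJJQ

From term 3 onward, concatenate the second-to-last term with the last: JJ·Q = JJQ, Q·JJQ = QJJQ, …
The next term joins QJJQJJQQJJQ and JJQQJJQQJJQJJQQJJQ.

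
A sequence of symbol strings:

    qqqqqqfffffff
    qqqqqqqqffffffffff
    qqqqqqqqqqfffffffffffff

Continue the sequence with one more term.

qqqqqqqqqqqqffffffffffffffff

Each string has the form q^{2n+2} f^{3n+1}, where the shown terms are n = 2, 3, 4.
For the next term, n = 5, so the run lengths are 12, 16.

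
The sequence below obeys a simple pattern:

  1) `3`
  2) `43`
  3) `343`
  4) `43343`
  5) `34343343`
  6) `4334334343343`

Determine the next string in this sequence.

343433434334334343343

Each term (from the third on) is the two preceding terms concatenated in order: term 3 = 3·43 = 343.
Continuing: 34343343 · 4334334343343 gives term 7.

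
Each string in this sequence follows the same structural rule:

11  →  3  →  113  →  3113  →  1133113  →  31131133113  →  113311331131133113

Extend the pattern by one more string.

31131133113113311331131133113

From term 3 onward, concatenate the second-to-last term with the last: 11·3 = 113, 3·113 = 3113, …
So term 8 is 31131133113·113311331131133113.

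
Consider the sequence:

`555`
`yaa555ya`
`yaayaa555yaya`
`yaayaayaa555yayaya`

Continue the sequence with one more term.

s(k+1) = yaa·s(k)·ya, so each term gains yaa as a prefix and ya as a suffix.
So the next term is yaa·yaayaayaa555yayaya·ya.

yaayaayaayaa555yayayaya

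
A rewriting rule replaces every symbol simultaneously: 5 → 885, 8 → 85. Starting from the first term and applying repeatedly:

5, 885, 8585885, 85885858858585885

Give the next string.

Rewriting the 17 symbols of 85885858858585885 one by one yields 85 885 85 85 885 85 885 85 85 885 85 885 85 885 85 85 885; concatenated:

85885858588585885858588585885858858585885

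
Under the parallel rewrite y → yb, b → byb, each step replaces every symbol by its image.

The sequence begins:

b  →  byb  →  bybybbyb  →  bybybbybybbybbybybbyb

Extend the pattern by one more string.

Replace each of the 21 characters of bybybbybybbybbybybbyb in place — byb yb byb yb byb byb yb byb yb byb byb yb byb byb yb byb yb byb byb yb byb — and concatenate.

bybybbybybbybbybybbybybbybbybybbybbybybbybybbybbybybbyb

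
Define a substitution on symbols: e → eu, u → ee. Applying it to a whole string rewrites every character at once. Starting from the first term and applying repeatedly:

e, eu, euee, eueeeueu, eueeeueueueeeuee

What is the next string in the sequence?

Rewriting the 16 symbols of eueeeueueueeeuee one by one yields eu ee eu eu eu ee eu ee eu ee eu eu eu ee eu eu; concatenated:

eueeeueueueeeueeeueeeueueueeeueu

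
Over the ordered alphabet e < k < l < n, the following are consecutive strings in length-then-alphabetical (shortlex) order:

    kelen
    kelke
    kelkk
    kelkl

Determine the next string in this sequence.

kelkn

The successor of kelkl increments the rightmost position that isn't already n and resets every position after it to e.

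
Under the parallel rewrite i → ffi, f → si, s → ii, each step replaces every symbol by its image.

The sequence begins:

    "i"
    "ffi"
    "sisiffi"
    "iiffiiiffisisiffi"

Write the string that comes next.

Rewriting the 17 symbols of iiffiiiffisisiffi one by one yields ffi ffi si si ffi ffi ffi si si ffi ii ffi ii ffi si si ffi; concatenated:

ffiffisisiffiffiffisisiffiiiffiiiffisisiffi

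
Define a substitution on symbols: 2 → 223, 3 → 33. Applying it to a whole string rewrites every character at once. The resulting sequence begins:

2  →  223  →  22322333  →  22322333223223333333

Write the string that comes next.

Replace each of the 20 characters of 22322333223223333333 in place — 223 223 33 223 223 33 33 33 223 223 33 223 223 33 33 33 33 33 33 33 — and concatenate.

223223332232233333332232233322322333333333333333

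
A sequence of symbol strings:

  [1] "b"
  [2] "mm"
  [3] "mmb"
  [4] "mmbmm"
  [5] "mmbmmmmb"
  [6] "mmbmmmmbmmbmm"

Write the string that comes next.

Each term (from the third on) is the previous term followed by the one before it: term 3 = mm·b = mmb.
So term 7 is mmbmmmmbmmbmm·mmbmmmmb.

mmbmmmmbmmbmmmmbmmmmb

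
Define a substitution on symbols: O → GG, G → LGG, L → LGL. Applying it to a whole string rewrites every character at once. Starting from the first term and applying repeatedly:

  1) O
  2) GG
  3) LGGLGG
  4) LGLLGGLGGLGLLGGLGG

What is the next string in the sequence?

φ(LGLLGGLGGLGLLGGLGG) expands symbol-by-symbol to LGL LGG LGL LGL LGG LGG LGL LGG LGG LGL LGG LGL LGL LGG LGG LGL LGG LGG; joining the 18 pieces gives the next term.

LGLLGGLGLLGLLGGLGGLGLLGGLGGLGLLGGLGLLGLLGGLGGLGLLGGLGG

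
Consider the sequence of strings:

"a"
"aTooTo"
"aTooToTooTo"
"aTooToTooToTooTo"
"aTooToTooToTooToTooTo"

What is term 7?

aTooToTooToTooToTooToTooToTooTo

Every step adds TooTo to the end: s(k+1) = s(k)·TooTo.
From aTooToTooToTooToTooTo, 2 further steps: aTooToTooToTooToTooTo → aTooToTooToTooToTooToTooTo → (answer).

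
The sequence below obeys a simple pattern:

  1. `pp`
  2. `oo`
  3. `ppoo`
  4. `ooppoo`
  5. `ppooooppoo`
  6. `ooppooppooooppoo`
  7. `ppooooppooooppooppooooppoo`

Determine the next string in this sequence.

This is a Fibonacci-style word recurrence s(k) = s(k−2)·s(k−1): e.g. pp·oo = ppoo.
So term 8 is ooppooppooooppoo·ppooooppooooppooppooooppoo.

ooppooppooooppooppooooppooooppooppooooppoo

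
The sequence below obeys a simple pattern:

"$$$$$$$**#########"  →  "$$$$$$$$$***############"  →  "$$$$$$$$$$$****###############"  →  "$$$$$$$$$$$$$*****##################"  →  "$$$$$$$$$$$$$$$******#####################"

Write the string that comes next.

$$$$$$$$$$$$$$$$$*******########################

The n-th term is 2n+1 $'s then n-1 *'s then 3n #'s, where the shown terms are n = 3, 4, 5, 6, 7.
For the next term, n = 8, so the run lengths are 17, 7, 24.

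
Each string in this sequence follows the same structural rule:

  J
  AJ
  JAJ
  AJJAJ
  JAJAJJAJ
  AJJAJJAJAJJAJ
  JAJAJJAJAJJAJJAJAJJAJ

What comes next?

Each term (from the third on) is the two preceding terms concatenated in order: term 3 = J·AJ = JAJ.
So term 8 is AJJAJJAJAJJAJ·JAJAJJAJAJJAJJAJAJJAJ.

AJJAJJAJAJJAJJAJAJJAJAJJAJJAJAJJAJ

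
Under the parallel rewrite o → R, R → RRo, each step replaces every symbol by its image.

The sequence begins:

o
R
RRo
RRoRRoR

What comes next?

RRoRRoRRRoRRoRRRo

Rewriting each symbol of RRoRRoR: R→RRo, R→RRo, o→R, R→RRo, R→RRo, o→R, R→RRo, which concatenates to RRo RRo R RRo RRo R RRo.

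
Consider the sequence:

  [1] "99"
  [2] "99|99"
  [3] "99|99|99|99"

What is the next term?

Each string is two copies of the previous one joined by '|'.
So the next term is two copies of 99|99|99|99 with '|' between the halves.

99|99|99|99|99|99|99|99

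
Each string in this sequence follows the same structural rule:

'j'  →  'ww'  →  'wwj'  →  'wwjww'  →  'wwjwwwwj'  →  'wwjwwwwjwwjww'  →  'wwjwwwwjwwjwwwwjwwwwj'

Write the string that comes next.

Each term (from the third on) is the previous term followed by the one before it: term 3 = ww·j = wwj.
The next term joins wwjwwwwjwwjwwwwjwwwwj and wwjwwwwjwwjww.

wwjwwwwjwwjwwwwjwwwwjwwjwwwwjwwjww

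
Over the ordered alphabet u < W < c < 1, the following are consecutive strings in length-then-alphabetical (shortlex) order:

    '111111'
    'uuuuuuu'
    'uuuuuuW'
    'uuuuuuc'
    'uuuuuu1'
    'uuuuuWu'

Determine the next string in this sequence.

uuuuuWW

Treat uuuuuWu as a base-4 numeral over the given alphabet and add one, carrying through any trailing 1's.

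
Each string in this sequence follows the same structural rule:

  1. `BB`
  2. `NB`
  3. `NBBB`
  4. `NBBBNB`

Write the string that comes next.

NBBBNBNBBB

Each term (from the third on) is the previous term followed by the one before it: term 3 = NB·BB = NBBB.
The next term joins NBBBNB and NBBB.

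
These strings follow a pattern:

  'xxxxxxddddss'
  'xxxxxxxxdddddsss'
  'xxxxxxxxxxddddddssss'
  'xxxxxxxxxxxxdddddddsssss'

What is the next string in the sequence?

xxxxxxxxxxxxxxddddddddssssss

The n-th term is 2n+2 x's then n+2 d's then n s's, where the shown terms are n = 2, 3, 4, 5.
At n = 6 the blocks have lengths 14, 8, 6.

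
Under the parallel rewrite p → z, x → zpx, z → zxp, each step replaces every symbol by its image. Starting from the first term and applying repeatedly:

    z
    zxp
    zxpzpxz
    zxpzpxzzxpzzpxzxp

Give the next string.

Applying the rule to each of the 17 symbols of zxpzpxzzxpzzpxzxp gives the pieces zxp zpx z zxp z zpx zxp zxp zpx z zxp zxp z zpx zxp zpx z, which concatenate to the answer.

zxpzpxzzxpzzpxzxpzxpzpxzzxpzxpzzpxzxpzpxz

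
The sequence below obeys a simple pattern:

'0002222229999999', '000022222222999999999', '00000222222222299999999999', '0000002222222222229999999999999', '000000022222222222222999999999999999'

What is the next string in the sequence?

00000000222222222222222299999999999999999

Each string has the form 0^{n} 2^{2n} 9^{2n+1}, where the shown terms are n = 3, 4, 5, 6, 7.
Setting n = 8 gives 8, 16, 17 characters in each block.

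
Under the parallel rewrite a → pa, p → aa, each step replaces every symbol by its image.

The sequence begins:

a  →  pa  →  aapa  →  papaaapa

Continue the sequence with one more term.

Rewriting each symbol of papaaapa: p→aa, a→pa, p→aa, a→pa, a→pa, a→pa, p→aa, a→pa, which concatenates to aa pa aa pa pa pa aa pa.

aapaaapapapaaapa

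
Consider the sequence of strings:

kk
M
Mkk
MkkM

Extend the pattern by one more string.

MkkMMkk

From term 3 onward, concatenate the last term with the second-to-last: M·kk = Mkk, Mkk·M = MkkM, …
Continuing: MkkM · Mkk gives term 5.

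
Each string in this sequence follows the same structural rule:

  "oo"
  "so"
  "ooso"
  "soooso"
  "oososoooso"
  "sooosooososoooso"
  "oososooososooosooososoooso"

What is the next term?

From term 3 onward, concatenate the second-to-last term with the last: oo·so = ooso, so·ooso = soooso, …
So term 8 is sooosooososoooso·oososooososooosooososoooso.

sooosooososooosooososooososooosooososoooso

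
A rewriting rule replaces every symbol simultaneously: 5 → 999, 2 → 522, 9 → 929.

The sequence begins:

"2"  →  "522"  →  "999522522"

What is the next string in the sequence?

929929929999522522999522522

Rewriting each symbol of 999522522: 9→929, 9→929, 9→929, 5→999, 2→522, 2→522, 5→999, 2→522, 2→522, which concatenates to 929 929 929 999 522 522 999 522 522.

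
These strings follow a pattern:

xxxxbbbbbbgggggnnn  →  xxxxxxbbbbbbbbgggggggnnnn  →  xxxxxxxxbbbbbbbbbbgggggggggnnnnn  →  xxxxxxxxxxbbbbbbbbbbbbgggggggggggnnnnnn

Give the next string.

Reading off run lengths: x runs 4, 6, 8, 10; b runs 6, 8, 10, 12; g runs 5, 7, 9, 11; n runs 3, 4, 5, 6 — each is linear in n, where the shown terms are n = 3, 4, 5, 6.
Setting n = 7 gives 12, 14, 13, 7 characters in each block.

xxxxxxxxxxxxbbbbbbbbbbbbbbgggggggggggggnnnnnnn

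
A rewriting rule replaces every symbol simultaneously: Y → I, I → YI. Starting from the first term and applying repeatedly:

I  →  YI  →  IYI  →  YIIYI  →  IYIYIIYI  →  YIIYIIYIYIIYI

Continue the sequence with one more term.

Applying the rule to each of the 13 symbols of YIIYIIYIYIIYI gives the pieces I YI YI I YI YI I YI I YI YI I YI, which concatenate to the answer.

IYIYIIYIYIIYIIYIYIIYI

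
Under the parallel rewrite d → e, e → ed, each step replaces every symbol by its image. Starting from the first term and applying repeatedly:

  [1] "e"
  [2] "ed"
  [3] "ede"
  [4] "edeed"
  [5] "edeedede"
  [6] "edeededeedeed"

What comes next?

edeededeedeededeedede

φ(edeededeedeed) expands symbol-by-symbol to ed e ed ed e ed e ed ed e ed ed e; joining the 13 pieces gives the next term.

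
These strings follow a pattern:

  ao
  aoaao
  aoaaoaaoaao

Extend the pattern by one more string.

Every step duplicates the string with 'a' between the halves.
Doubling aoaaoaaoaao with 'a' between the halves:

aoaaoaaoaaoaaoaaoaaoaao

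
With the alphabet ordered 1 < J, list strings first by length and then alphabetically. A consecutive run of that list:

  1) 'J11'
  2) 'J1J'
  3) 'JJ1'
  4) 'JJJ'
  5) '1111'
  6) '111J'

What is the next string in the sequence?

11J1

Treat 111J as a base-2 numeral over the given alphabet and add one, carrying through any trailing J's.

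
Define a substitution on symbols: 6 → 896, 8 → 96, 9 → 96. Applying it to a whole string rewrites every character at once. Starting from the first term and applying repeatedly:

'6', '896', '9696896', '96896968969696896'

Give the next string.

Applying the rule to each of the 17 symbols of 96896968969696896 gives the pieces 96 896 96 96 896 96 896 96 96 896 96 896 96 896 96 96 896, which concatenate to the answer.

96896969689696896969689696896968969696896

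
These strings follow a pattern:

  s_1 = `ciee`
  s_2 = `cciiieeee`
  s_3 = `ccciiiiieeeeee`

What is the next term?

Each string has the form c^{n} i^{2n-1} e^{2n} (n = 1, 2, …).
Setting n = 4 gives 4, 7, 8 characters in each block.

cccciiiiiiieeeeeeee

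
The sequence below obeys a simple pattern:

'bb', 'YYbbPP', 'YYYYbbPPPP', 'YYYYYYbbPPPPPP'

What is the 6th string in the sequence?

Each term wraps the previous one in YY on the left and PP on the right.
From YYYYYYbbPPPPPP, 2 further steps: YYYYYYbbPPPPPP → YYYYYYYYbbPPPPPPPP → (answer).

YYYYYYYYYYbbPPPPPPPPPP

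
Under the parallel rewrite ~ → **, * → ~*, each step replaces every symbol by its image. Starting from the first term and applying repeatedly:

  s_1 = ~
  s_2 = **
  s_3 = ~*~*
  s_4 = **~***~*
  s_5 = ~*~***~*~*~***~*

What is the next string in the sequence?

Replace each of the 16 characters of ~*~***~*~*~***~* in place — ** ~* ** ~* ~* ~* ** ~* ** ~* ** ~* ~* ~* ** ~* — and concatenate.

**~***~*~*~***~***~***~*~*~***~*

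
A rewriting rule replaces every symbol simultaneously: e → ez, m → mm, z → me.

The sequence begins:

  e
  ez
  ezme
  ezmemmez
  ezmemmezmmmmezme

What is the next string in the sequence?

Applying the rule to each of the 16 symbols of ezmemmezmmmmezme gives the pieces ez me mm ez mm mm ez me mm mm mm mm ez me mm ez, which concatenate to the answer.

ezmemmezmmmmezmemmmmmmmmezmemmez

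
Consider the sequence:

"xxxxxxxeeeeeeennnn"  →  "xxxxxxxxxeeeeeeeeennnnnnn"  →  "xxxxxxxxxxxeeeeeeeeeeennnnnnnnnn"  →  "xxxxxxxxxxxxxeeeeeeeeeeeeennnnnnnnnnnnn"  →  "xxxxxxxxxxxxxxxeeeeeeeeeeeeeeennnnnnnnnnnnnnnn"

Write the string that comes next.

Each string has the form x^{2n+3} e^{2n+3} n^{3n-2}, where the shown terms are n = 2, 3, 4, 5, 6.
Setting n = 7 gives 17, 17, 19 characters in each block.

xxxxxxxxxxxxxxxxxeeeeeeeeeeeeeeeeennnnnnnnnnnnnnnnnnn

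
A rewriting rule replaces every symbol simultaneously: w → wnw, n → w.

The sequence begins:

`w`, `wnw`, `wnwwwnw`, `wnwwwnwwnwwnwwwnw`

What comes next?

Rewriting the 17 symbols of wnwwwnwwnwwnwwwnw one by one yields wnw w wnw wnw wnw w wnw wnw w wnw wnw w wnw wnw wnw w wnw; concatenated:

wnwwwnwwnwwnwwwnwwnwwwnwwnwwwnwwnwwnwwwnw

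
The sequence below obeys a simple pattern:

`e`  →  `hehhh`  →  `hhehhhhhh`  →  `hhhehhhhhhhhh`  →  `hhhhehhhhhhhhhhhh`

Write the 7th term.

hhhhhhehhhhhhhhhhhhhhhhhh

Each term wraps the previous one in h on the left and hhh on the right.
From hhhhehhhhhhhhhhhh, 2 further steps: hhhhehhhhhhhhhhhh → hhhhhehhhhhhhhhhhhhhh → (answer).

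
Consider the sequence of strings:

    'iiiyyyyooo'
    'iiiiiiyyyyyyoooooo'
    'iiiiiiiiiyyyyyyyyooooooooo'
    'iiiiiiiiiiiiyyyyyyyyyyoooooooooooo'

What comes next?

iiiiiiiiiiiiiiiyyyyyyyyyyyyooooooooooooooo

Reading off run lengths: i runs 3, 6, 9, 12; y runs 4, 6, 8, 10; o runs 3, 6, 9, 12 — each is linear in n (n = 1, 2, …).
For the next term, n = 5, so the run lengths are 15, 12, 15.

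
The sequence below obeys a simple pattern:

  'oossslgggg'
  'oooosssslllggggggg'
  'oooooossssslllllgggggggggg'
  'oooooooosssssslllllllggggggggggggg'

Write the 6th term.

Reading off run lengths: o runs 2, 4, 6, 8; s runs 3, 4, 5, 6; l runs 1, 3, 5, 7; g runs 4, 7, 10, 13 — each is linear in n (n = 1, 2, …).
At n = 6 the blocks have lengths 12, 8, 11, 19.

oooooooooooosssssssslllllllllllggggggggggggggggggg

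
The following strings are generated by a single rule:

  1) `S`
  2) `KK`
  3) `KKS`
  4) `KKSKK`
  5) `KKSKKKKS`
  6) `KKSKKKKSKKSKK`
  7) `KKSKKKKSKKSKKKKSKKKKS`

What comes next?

Each term (from the third on) is the previous term followed by the one before it: term 3 = KK·S = KKS.
The next term joins KKSKKKKSKKSKKKKSKKKKS and KKSKKKKSKKSKK.

KKSKKKKSKKSKKKKSKKKKSKKSKKKKSKKSKK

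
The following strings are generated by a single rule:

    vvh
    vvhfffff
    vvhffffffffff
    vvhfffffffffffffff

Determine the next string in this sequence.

Each term is the previous one with fffff appended.
One more step from vvhfffffffffffffff gives the answer.

vvhffffffffffffffffffff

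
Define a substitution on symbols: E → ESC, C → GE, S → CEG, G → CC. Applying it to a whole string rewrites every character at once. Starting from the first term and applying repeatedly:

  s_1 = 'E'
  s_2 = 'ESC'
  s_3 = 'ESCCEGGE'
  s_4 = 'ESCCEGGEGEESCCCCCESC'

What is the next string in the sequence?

Rewriting the 20 symbols of ESCCEGGEGEESCCCCCESC one by one yields ESC CEG GE GE ESC CC CC ESC CC ESC ESC CEG GE GE GE GE GE ESC CEG GE; concatenated:

ESCCEGGEGEESCCCCCESCCCESCESCCEGGEGEGEGEGEESCCEGGE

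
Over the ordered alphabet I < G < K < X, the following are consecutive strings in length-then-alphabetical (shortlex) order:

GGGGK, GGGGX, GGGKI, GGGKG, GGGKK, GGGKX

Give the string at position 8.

GGGXG

Stepping forward 2 times from GGGKX: GGGKX → GGGXI, then the target.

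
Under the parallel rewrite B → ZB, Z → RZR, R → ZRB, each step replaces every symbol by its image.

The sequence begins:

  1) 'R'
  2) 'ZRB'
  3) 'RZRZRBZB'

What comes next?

Expanding RZRZRBZB: R→ZRB, Z→RZR, R→ZRB, Z→RZR, R→ZRB, B→ZB, Z→RZR, B→ZB. Concatenated: ZRB RZR ZRB RZR ZRB ZB RZR ZB.

ZRBRZRZRBRZRZRBZBRZRZB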